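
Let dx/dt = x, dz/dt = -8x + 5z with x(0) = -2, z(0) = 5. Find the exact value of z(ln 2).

280

A = [[1,0],[-8,5]]; eigenvalues λ = 1, 5.
Eigenvectors: (-1,-2) for λ=1, (0,1) for λ=5.
From the initial condition, c_1 = 2, c_2 = 9.
z(ln 2) = (2)(2^1)(-2) + (9)(2^5)(1) = 280.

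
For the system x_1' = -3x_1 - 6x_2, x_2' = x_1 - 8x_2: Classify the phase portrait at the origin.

A = [[-3,-6],[1,-8]]; det(A-λI) = λ^2 + 11λ + 30.
λ = -5, -6: both negative.

stable node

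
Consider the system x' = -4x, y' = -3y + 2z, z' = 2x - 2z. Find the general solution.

Coefficient matrix A = [[-4, 0, 0], [0, -3, 2], [2, 0, -2]].
det(A - λI) = 0 gives eigenvalues λ = -4, -2, -3.
For λ=-4: eigenvector (1,2,-1).
For λ=-2: eigenvector (0,2,1).
For λ=-3: eigenvector (0,1,0).
General solution: c_1e^(-4t)(1,2,-1) + c_2e^(-2t)(0,2,1) + c_3e^(-3t)(0,1,0).

x(t) = c_1e^(-4t), y(t) = 2c_1e^(-4t) + 2c_2e^(-2t) + c_3e^(-3t), z(t) = -c_1e^(-4t) + c_2e^(-2t)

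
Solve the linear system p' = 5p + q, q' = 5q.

p(t) = -K_1e^(5t) - K_2te^(5t) - 2K_2e^(5t), q(t) = -K_2e^(5t)

Coefficient matrix A = [[5, 1], [0, 5]].
Characteristic polynomial det(A - λI) = λ^2 - 10λ + 25 = 0.
Single eigenvalue λ = 5 with algebraic multiplicity 2.
Eigenvector v = (-1,0); generalized eigenvector w with (A-λI)w=v is (-2,-1).
General solution: e^(5t)[K_1·v + K_2·(t·v + w)].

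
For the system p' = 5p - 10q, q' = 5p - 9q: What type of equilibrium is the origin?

A = [[5,-10],[5,-9]]; det(A-λI) = λ^2 + 4λ + 5.
λ = -2 ± i: negative real part.

stable spiral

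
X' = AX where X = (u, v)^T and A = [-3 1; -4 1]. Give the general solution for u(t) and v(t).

u(t) = K_1e^(-t) + K_2te^(-t) + K_2e^(-t), v(t) = 2K_1e^(-t) + 2K_2te^(-t) + 3K_2e^(-t)

Coefficient matrix A = [[-3, 1], [-4, 1]].
Characteristic polynomial det(A - λI) = λ^2 + 2λ + 1 = 0.
Single eigenvalue λ = -1 with algebraic multiplicity 2.
Eigenvector v = (1,2); generalized eigenvector w with (A-λI)w=v is (1,3).
General solution: e^(-t)[K_1·v + K_2·(t·v + w)].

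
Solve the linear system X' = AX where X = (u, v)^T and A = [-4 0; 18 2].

u(t) = -c_2e^(-4t), v(t) = c_1e^(2t) + 3c_2e^(-4t)

Coefficient matrix A = [[-4, 0], [18, 2]].
Characteristic polynomial det(A - λI) = λ^2 + 2λ - 8 = 0.
Eigenvalues λ = 2, -4.
For λ=2: (A-λI) row 1 is [-6, 0], so an eigenvector is (0, 1).
For λ=-4: (A-λI) row 2 is [18, 6], so an eigenvector is (-1, 3).
General solution: c_1e^(2t)(0,1) + c_2e^(-4t)(-1,3).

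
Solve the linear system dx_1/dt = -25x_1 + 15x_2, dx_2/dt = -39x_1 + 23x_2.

Coefficient matrix A = [[-25, 15], [-39, 23]].
Characteristic polynomial det(A - λI) = λ^2 + 2λ + 10 = 0.
Eigenvalues λ = -1 ± 3i (complex conjugate pair).
For λ=-1+3i: an eigenvector is (1,2) - i(2,3) = (1 - 2i, 2 - 3i).
A real fundamental pair from Re and Im of e^((-1+3i)t)v: X_1 = e^(-t)(cos(3t)·(1,2) + sin(3t)·(2,3)), X_2 = e^(-t)(sin(3t)·(1,2) - cos(3t)·(2,3)).
General solution: K_1X_1 + K_2X_2.

x_1(t) = 2K_1e^(-t)sin(3t) + K_1e^(-t)cos(3t) + K_2e^(-t)sin(3t) - 2K_2e^(-t)cos(3t), x_2(t) = 3K_1e^(-t)sin(3t) + 2K_1e^(-t)cos(3t) + 2K_2e^(-t)sin(3t) - 3K_2e^(-t)cos(3t)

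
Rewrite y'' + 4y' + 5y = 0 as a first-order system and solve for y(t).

Let x_1 = y, x_2 = y'. Then x_1' = x_2 and x_2' = -5x_1 - 4x_2.
A = [[0,1],[-5,-4]]; det(A-λI) = λ^2 + 4λ + 5.
Eigenvalues λ = -2 ± i.

y(t) = c_1e^(-2t)cos(t) + c_2e^(-2t)sin(t)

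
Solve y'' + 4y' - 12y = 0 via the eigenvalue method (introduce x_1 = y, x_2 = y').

Let x_1 = y, x_2 = y'. Then x_1' = x_2 and x_2' = 12x_1 - 4x_2.
A = [[0,1],[12,-4]]; det(A-λI) = λ^2 + 4λ - 12.
Eigenvalues λ = -6, 2 with eigenvectors (1,-6), (1,2).

y(t) = K_1e^(-6t) + K_2e^(2t)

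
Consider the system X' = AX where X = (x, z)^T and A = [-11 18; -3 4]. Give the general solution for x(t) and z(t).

x(t) = 3c_1e^(-5t) - 2c_2e^(-2t), z(t) = c_1e^(-5t) - c_2e^(-2t)

Coefficient matrix A = [[-11, 18], [-3, 4]].
Characteristic polynomial det(A - λI) = λ^2 + 7λ + 10 = 0.
Eigenvalues λ = -5, -2.
For λ=-5: (A-λI) row 1 is [-6, 18], so an eigenvector is (3, 1).
For λ=-2: (A-λI) row 1 is [-9, 18], so an eigenvector is (-2, -1).
General solution: c_1e^(-5t)(3,1) + c_2e^(-2t)(-2,-1).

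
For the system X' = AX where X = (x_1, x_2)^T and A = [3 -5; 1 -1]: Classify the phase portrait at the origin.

unstable spiral

A = [[3,-5],[1,-1]]; det(A-λI) = λ^2 - 2λ + 2.
λ = 1 ± i: positive real part.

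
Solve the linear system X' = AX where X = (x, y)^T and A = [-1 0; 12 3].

x(t) = K_1e^(-t), y(t) = -3K_1e^(-t) + K_2e^(3t)

Coefficient matrix A = [[-1, 0], [12, 3]].
Characteristic polynomial det(A - λI) = λ^2 - 2λ - 3 = 0.
Eigenvalues λ = -1, 3.
For λ=-1: (A-λI) row 2 is [12, 4], so an eigenvector is (1, -3).
For λ=3: (A-λI) row 1 is [-4, 0], so an eigenvector is (0, 1).
General solution: K_1e^(-t)(1,-3) + K_2e^(3t)(0,1).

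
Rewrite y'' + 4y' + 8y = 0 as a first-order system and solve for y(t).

Let x_1 = y, x_2 = y'. Then x_1' = x_2 and x_2' = -8x_1 - 4x_2.
A = [[0,1],[-8,-4]]; det(A-λI) = λ^2 + 4λ + 8.
Eigenvalues λ = -2 ± 2i.

y(t) = K_1e^(-2t)cos(2t) + K_2e^(-2t)sin(2t)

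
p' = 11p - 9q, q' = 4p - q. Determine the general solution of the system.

p(t) = -3K_1e^(5t) - 3K_2te^(5t) - 2K_2e^(5t), q(t) = -2K_1e^(5t) - 2K_2te^(5t) - K_2e^(5t)

Coefficient matrix A = [[11, -9], [4, -1]].
Characteristic polynomial det(A - λI) = λ^2 - 10λ + 25 = 0.
Single eigenvalue λ = 5 with algebraic multiplicity 2.
Eigenvector v = (-3,-2); generalized eigenvector w with (A-λI)w=v is (-2,-1).
General solution: e^(5t)[K_1·v + K_2·(t·v + w)].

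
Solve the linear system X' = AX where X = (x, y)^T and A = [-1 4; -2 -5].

x(t) = -C_1e^(-3t)sin(2t) - C_1e^(-3t)cos(2t) - C_2e^(-3t)sin(2t) + C_2e^(-3t)cos(2t), y(t) = C_1e^(-3t)sin(2t) - C_2e^(-3t)cos(2t)

Coefficient matrix A = [[-1, 4], [-2, -5]].
Characteristic polynomial det(A - λI) = λ^2 + 6λ + 13 = 0.
Eigenvalues λ = -3 ± 2i (complex conjugate pair).
For λ=-3+2i: an eigenvector is (-1,0) - i(-1,1) = (-1 + i, 0 - i).
A real fundamental pair from Re and Im of e^((-3+2i)t)v: X_1 = e^(-3t)(cos(2t)·(-1,0) + sin(2t)·(-1,1)), X_2 = e^(-3t)(sin(2t)·(-1,0) - cos(2t)·(-1,1)).
General solution: C_1X_1 + C_2X_2.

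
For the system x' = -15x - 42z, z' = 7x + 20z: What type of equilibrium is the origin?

A = [[-15,-42],[7,20]]; det(A-λI) = λ^2 - 5λ - 6.
λ = 6, -1: opposite signs.

saddle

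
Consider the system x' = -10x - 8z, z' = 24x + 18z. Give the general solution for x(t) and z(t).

x(t) = -c_1e^(6t) + 2c_2e^(2t), z(t) = 2c_1e^(6t) - 3c_2e^(2t)

Coefficient matrix A = [[-10, -8], [24, 18]].
Characteristic polynomial det(A - λI) = λ^2 - 8λ + 12 = 0.
Eigenvalues λ = 6, 2.
For λ=6: (A-λI) row 1 is [-16, -8], so an eigenvector is (-1, 2).
For λ=2: (A-λI) row 1 is [-12, -8], so an eigenvector is (2, -3).
General solution: c_1e^(6t)(-1,2) + c_2e^(2t)(2,-3).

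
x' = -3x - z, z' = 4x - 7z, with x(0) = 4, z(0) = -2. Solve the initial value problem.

x(t) = 10te^(-5t) + 4e^(-5t), z(t) = 20te^(-5t) - 2e^(-5t)

Coefficient matrix A = [[-3, -1], [4, -7]].
Characteristic polynomial det(A - λI) = λ^2 + 10λ + 25 = 0.
Single eigenvalue λ = -5 with algebraic multiplicity 2.
Eigenvector v = (1,2); generalized eigenvector w with (A-λI)w=v is (-1,-3).
General solution: e^(-5t)[C_1·v + C_2·(t·v + w)].
Applying x(0)=4, z(0)=-2 gives C_1=14, C_2=10.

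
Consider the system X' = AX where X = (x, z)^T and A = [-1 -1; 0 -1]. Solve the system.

Coefficient matrix A = [[-1, -1], [0, -1]].
Characteristic polynomial det(A - λI) = λ^2 + 2λ + 1 = 0.
Single eigenvalue λ = -1 with algebraic multiplicity 2.
Eigenvector v = (-1,0); generalized eigenvector w with (A-λI)w=v is (-1,1).
General solution: e^(-t)[c_1·v + c_2·(t·v + w)].

x(t) = -c_1e^(-t) - c_2te^(-t) - c_2e^(-t), z(t) = c_2e^(-t)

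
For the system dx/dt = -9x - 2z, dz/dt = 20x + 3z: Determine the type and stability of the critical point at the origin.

A = [[-9,-2],[20,3]]; det(A-λI) = λ^2 + 6λ + 13.
λ = -3 ± 2i: negative real part.

stable spiral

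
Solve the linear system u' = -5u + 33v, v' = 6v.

Coefficient matrix A = [[-5, 33], [0, 6]].
Characteristic polynomial det(A - λI) = λ^2 - λ - 30 = 0.
Eigenvalues λ = 6, -5.
For λ=6: (A-λI) row 1 is [-11, 33], so an eigenvector is (3, 1).
For λ=-5: (A-λI) row 1 is [0, 33], so an eigenvector is (-1, 0).
General solution: c_1e^(6t)(3,1) + c_2e^(-5t)(-1,0).

u(t) = 3c_1e^(6t) - c_2e^(-5t), v(t) = c_1e^(6t)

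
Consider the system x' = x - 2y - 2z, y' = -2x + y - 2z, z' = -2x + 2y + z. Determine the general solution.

Coefficient matrix A = [[1, -2, -2], [-2, 1, -2], [-2, 2, 1]].
det(A - λI) = 0 gives eigenvalues λ = 3, 1, -1.
For λ=3: eigenvector (1,0,-1).
For λ=1: eigenvector (1,1,-1).
For λ=-1: eigenvector (1,1,0).
General solution: C_1e^(3t)(1,0,-1) + C_2e^(t)(1,1,-1) + C_3e^(-t)(1,1,0).

x(t) = C_1e^(3t) + C_2e^(t) + C_3e^(-t), y(t) = C_2e^(t) + C_3e^(-t), z(t) = -C_1e^(3t) - C_2e^(t)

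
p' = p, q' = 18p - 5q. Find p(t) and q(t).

Coefficient matrix A = [[1, 0], [18, -5]].
Characteristic polynomial det(A - λI) = λ^2 + 4λ - 5 = 0.
Eigenvalues λ = -5, 1.
For λ=-5: (A-λI) row 1 is [6, 0], so an eigenvector is (0, 1).
For λ=1: (A-λI) row 2 is [18, -6], so an eigenvector is (-1, -3).
General solution: C_1e^(-5t)(0,1) + C_2e^(t)(-1,-3).

p(t) = -C_2e^(t), q(t) = C_1e^(-5t) - 3C_2e^(t)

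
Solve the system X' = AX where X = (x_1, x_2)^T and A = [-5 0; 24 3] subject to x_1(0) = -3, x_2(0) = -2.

Coefficient matrix A = [[-5, 0], [24, 3]].
Characteristic polynomial det(A - λI) = λ^2 + 2λ - 15 = 0.
Eigenvalues λ = -5, 3.
For λ=-5: (A-λI) row 2 is [24, 8], so an eigenvector is (1, -3).
For λ=3: (A-λI) row 1 is [-8, 0], so an eigenvector is (0, 1).
General solution: K_1e^(-5t)(1,-3) + K_2e^(3t)(0,1).
Applying x_1(0)=-3, x_2(0)=-2 gives K_1=-3, K_2=-11.

x_1(t) = -3e^(-5t), x_2(t) = -11e^(3t) + 9e^(-5t)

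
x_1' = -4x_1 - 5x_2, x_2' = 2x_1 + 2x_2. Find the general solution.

Coefficient matrix A = [[-4, -5], [2, 2]].
Characteristic polynomial det(A - λI) = λ^2 + 2λ + 2 = 0.
Eigenvalues λ = -1 ± i (complex conjugate pair).
For λ=-1+i: an eigenvector is (1,-1) - i(2,-1) = (1 - 2i, -1 + i).
A real fundamental pair from Re and Im of e^((-1+i)t)v: X_1 = e^(-t)(cos(t)·(1,-1) + sin(t)·(2,-1)), X_2 = e^(-t)(sin(t)·(1,-1) - cos(t)·(2,-1)).
General solution: C_1X_1 + C_2X_2.

x_1(t) = 2C_1e^(-t)sin(t) + C_1e^(-t)cos(t) + C_2e^(-t)sin(t) - 2C_2e^(-t)cos(t), x_2(t) = -C_1e^(-t)sin(t) - C_1e^(-t)cos(t) - C_2e^(-t)sin(t) + C_2e^(-t)cos(t)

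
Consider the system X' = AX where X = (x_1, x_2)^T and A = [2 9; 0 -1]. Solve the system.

x_1(t) = -c_1e^(2t) + 3c_2e^(-t), x_2(t) = -c_2e^(-t)

Coefficient matrix A = [[2, 9], [0, -1]].
Characteristic polynomial det(A - λI) = λ^2 - λ - 2 = 0.
Eigenvalues λ = 2, -1.
For λ=2: (A-λI) row 1 is [0, 9], so an eigenvector is (-1, 0).
For λ=-1: (A-λI) row 1 is [3, 9], so an eigenvector is (3, -1).
General solution: c_1e^(2t)(-1,0) + c_2e^(-t)(3,-1).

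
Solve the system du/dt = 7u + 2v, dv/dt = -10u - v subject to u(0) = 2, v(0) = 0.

Coefficient matrix A = [[7, 2], [-10, -1]].
Characteristic polynomial det(A - λI) = λ^2 - 6λ + 13 = 0.
Eigenvalues λ = 3 ± 2i (complex conjugate pair).
For λ=3+2i: an eigenvector is (0,-1) - i(-1,2) = (0 + i, -1 - 2i).
A real fundamental pair from Re and Im of e^((3+2i)t)v: X_1 = e^(3t)(cos(2t)·(0,-1) + sin(2t)·(-1,2)), X_2 = e^(3t)(sin(2t)·(0,-1) - cos(2t)·(-1,2)).
General solution: c_1X_1 + c_2X_2.
Applying u(0)=2, v(0)=0 gives c_1=-4, c_2=2.

u(t) = 4e^(3t)sin(2t) + 2e^(3t)cos(2t), v(t) = -10e^(3t)sin(2t)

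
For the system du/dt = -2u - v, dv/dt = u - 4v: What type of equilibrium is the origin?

stable improper node

A = [[-2,-1],[1,-4]]; det(A-λI) = λ^2 + 6λ + 9.
repeated λ = -3 with a single eigenvector.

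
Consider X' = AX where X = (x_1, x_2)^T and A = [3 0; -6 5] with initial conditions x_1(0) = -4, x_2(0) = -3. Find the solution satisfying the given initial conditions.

x_1(t) = -4e^(3t), x_2(t) = 9e^(5t) - 12e^(3t)

Coefficient matrix A = [[3, 0], [-6, 5]].
Characteristic polynomial det(A - λI) = λ^2 - 8λ + 15 = 0.
Eigenvalues λ = 3, 5.
For λ=3: (A-λI) row 2 is [-6, 2], so an eigenvector is (-1, -3).
For λ=5: (A-λI) row 1 is [-2, 0], so an eigenvector is (0, -1).
General solution: C_1e^(3t)(-1,-3) + C_2e^(5t)(0,-1).
Applying x_1(0)=-4, x_2(0)=-3 gives C_1=4, C_2=-9.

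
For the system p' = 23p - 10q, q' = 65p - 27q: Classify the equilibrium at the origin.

A = [[23,-10],[65,-27]]; det(A-λI) = λ^2 + 4λ + 29.
λ = -2 ± 5i: negative real part.

stable spiral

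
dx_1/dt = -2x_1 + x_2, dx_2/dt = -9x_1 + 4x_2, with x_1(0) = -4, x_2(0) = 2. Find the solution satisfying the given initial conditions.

x_1(t) = 14te^(t) - 4e^(t), x_2(t) = 42te^(t) + 2e^(t)

Coefficient matrix A = [[-2, 1], [-9, 4]].
Characteristic polynomial det(A - λI) = λ^2 - 2λ + 1 = 0.
Single eigenvalue λ = 1 with algebraic multiplicity 2.
Eigenvector v = (1,3); generalized eigenvector w with (A-λI)w=v is (-1,-2).
General solution: e^(t)[K_1·v + K_2·(t·v + w)].
Applying x_1(0)=-4, x_2(0)=2 gives K_1=10, K_2=14.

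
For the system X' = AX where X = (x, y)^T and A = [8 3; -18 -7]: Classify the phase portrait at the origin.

saddle

A = [[8,3],[-18,-7]]; det(A-λI) = λ^2 - λ - 2.
λ = -1, 2: opposite signs.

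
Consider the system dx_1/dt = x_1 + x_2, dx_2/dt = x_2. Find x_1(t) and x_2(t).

Coefficient matrix A = [[1, 1], [0, 1]].
Characteristic polynomial det(A - λI) = λ^2 - 2λ + 1 = 0.
Single eigenvalue λ = 1 with algebraic multiplicity 2.
Eigenvector v = (-1,0); generalized eigenvector w with (A-λI)w=v is (1,-1).
General solution: e^(t)[K_1·v + K_2·(t·v + w)].

x_1(t) = -K_1e^(t) - K_2te^(t) + K_2e^(t), x_2(t) = -K_2e^(t)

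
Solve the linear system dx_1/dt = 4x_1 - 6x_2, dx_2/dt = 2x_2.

Coefficient matrix A = [[4, -6], [0, 2]].
Characteristic polynomial det(A - λI) = λ^2 - 6λ + 8 = 0.
Eigenvalues λ = 4, 2.
For λ=4: (A-λI) row 1 is [0, -6], so an eigenvector is (-1, 0).
For λ=2: (A-λI) row 1 is [2, -6], so an eigenvector is (-3, -1).
General solution: K_1e^(4t)(-1,0) + K_2e^(2t)(-3,-1).

x_1(t) = -K_1e^(4t) - 3K_2e^(2t), x_2(t) = -K_2e^(2t)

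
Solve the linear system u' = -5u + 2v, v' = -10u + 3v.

u(t) = C_1e^(-t)cos(2t) + C_2e^(-t)sin(2t), v(t) = -C_1e^(-t)sin(2t) + 2C_1e^(-t)cos(2t) + 2C_2e^(-t)sin(2t) + C_2e^(-t)cos(2t)

Coefficient matrix A = [[-5, 2], [-10, 3]].
Characteristic polynomial det(A - λI) = λ^2 + 2λ + 5 = 0.
Eigenvalues λ = -1 ± 2i (complex conjugate pair).
For λ=-1+2i: an eigenvector is (1,2) - i(0,-1) = (1, 2 + i).
A real fundamental pair from Re and Im of e^((-1+2i)t)v: X_1 = e^(-t)(cos(2t)·(1,2) + sin(2t)·(0,-1)), X_2 = e^(-t)(sin(2t)·(1,2) - cos(2t)·(0,-1)).
General solution: C_1X_1 + C_2X_2.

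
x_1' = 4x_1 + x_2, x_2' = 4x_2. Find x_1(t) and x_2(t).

x_1(t) = c_1e^(4t) + c_2te^(4t) + 2c_2e^(4t), x_2(t) = c_2e^(4t)

Coefficient matrix A = [[4, 1], [0, 4]].
Characteristic polynomial det(A - λI) = λ^2 - 8λ + 16 = 0.
Single eigenvalue λ = 4 with algebraic multiplicity 2.
Eigenvector v = (1,0); generalized eigenvector w with (A-λI)w=v is (2,1).
General solution: e^(4t)[c_1·v + c_2·(t·v + w)].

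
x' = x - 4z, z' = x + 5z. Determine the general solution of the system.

Coefficient matrix A = [[1, -4], [1, 5]].
Characteristic polynomial det(A - λI) = λ^2 - 6λ + 9 = 0.
Single eigenvalue λ = 3 with algebraic multiplicity 2.
Eigenvector v = (2,-1); generalized eigenvector w with (A-λI)w=v is (1,-1).
General solution: e^(3t)[K_1·v + K_2·(t·v + w)].

x(t) = 2K_1e^(3t) + 2K_2te^(3t) + K_2e^(3t), z(t) = -K_1e^(3t) - K_2te^(3t) - K_2e^(3t)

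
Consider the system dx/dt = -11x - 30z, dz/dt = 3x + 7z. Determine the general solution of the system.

Coefficient matrix A = [[-11, -30], [3, 7]].
Characteristic polynomial det(A - λI) = λ^2 + 4λ + 13 = 0.
Eigenvalues λ = -2 ± 3i (complex conjugate pair).
For λ=-2+3i: an eigenvector is (3,-1) - i(1,0) = (3 - i, -1).
A real fundamental pair from Re and Im of e^((-2+3i)t)v: X_1 = e^(-2t)(cos(3t)·(3,-1) + sin(3t)·(1,0)), X_2 = e^(-2t)(sin(3t)·(3,-1) - cos(3t)·(1,0)).
General solution: C_1X_1 + C_2X_2.

x(t) = C_1e^(-2t)sin(3t) + 3C_1e^(-2t)cos(3t) + 3C_2e^(-2t)sin(3t) - C_2e^(-2t)cos(3t), z(t) = -C_1e^(-2t)cos(3t) - C_2e^(-2t)sin(3t)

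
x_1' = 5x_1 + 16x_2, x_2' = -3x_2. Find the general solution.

Coefficient matrix A = [[5, 16], [0, -3]].
Characteristic polynomial det(A - λI) = λ^2 - 2λ - 15 = 0.
Eigenvalues λ = 5, -3.
For λ=5: (A-λI) row 1 is [0, 16], so an eigenvector is (-1, 0).
For λ=-3: (A-λI) row 1 is [8, 16], so an eigenvector is (2, -1).
General solution: C_1e^(5t)(-1,0) + C_2e^(-3t)(2,-1).

x_1(t) = -C_1e^(5t) + 2C_2e^(-3t), x_2(t) = -C_2e^(-3t)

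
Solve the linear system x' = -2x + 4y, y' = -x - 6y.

Coefficient matrix A = [[-2, 4], [-1, -6]].
Characteristic polynomial det(A - λI) = λ^2 + 8λ + 16 = 0.
Single eigenvalue λ = -4 with algebraic multiplicity 2.
Eigenvector v = (2,-1); generalized eigenvector w with (A-λI)w=v is (-1,1).
General solution: e^(-4t)[c_1·v + c_2·(t·v + w)].

x(t) = 2c_1e^(-4t) + 2c_2te^(-4t) - c_2e^(-4t), y(t) = -c_1e^(-4t) - c_2te^(-4t) + c_2e^(-4t)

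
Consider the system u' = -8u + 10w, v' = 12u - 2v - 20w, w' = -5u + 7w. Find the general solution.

Coefficient matrix A = [[-8, 0, 10], [12, -2, -20], [-5, 0, 7]].
det(A - λI) = 0 gives eigenvalues λ = 2, -2, -3.
For λ=2: eigenvector (1,-2,1).
For λ=-2: eigenvector (0,1,0).
For λ=-3: eigenvector (-2,4,-1).
General solution: K_1e^(2t)(1,-2,1) + K_2e^(-2t)(0,1,0) + K_3e^(-3t)(-2,4,-1).

u(t) = K_1e^(2t) - 2K_3e^(-3t), v(t) = -2K_1e^(2t) + K_2e^(-2t) + 4K_3e^(-3t), w(t) = K_1e^(2t) - K_3e^(-3t)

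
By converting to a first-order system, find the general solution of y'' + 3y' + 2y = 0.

Let x_1 = y, x_2 = y'. Then x_1' = x_2 and x_2' = -2x_1 - 3x_2.
A = [[0,1],[-2,-3]]; det(A-λI) = λ^2 + 3λ + 2.
Eigenvalues λ = -1, -2 with eigenvectors (1,-1), (1,-2).

y(t) = K_1e^(-t) + K_2e^(-2t)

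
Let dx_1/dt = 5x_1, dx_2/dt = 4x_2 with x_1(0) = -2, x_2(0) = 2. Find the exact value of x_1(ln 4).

A = [[5,0],[0,4]]; eigenvalues λ = 4, 5.
Eigenvectors: (0,1) for λ=4, (-1,0) for λ=5.
From the initial condition, c_1 = 2, c_2 = 2.
x_1(ln 4) = (2)(4^4)(0) + (2)(4^5)(-1) = -2048.

-2048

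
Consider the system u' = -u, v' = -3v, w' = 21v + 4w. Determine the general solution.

Coefficient matrix A = [[-1, 0, 0], [0, -3, 0], [0, 21, 4]].
det(A - λI) = 0 gives eigenvalues λ = -1, -3, 4.
For λ=-1: eigenvector (1,0,0).
For λ=-3: eigenvector (0,1,-3).
For λ=4: eigenvector (0,0,1).
General solution: C_1e^(-t)(1,0,0) + C_2e^(-3t)(0,1,-3) + C_3e^(4t)(0,0,1).

u(t) = C_1e^(-t), v(t) = C_2e^(-3t), w(t) = -3C_2e^(-3t) + C_3e^(4t)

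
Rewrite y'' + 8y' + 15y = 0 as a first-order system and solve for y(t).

y(t) = c_1e^(-3t) + c_2e^(-5t)

Let x_1 = y, x_2 = y'. Then x_1' = x_2 and x_2' = -15x_1 - 8x_2.
A = [[0,1],[-15,-8]]; det(A-λI) = λ^2 + 8λ + 15.
Eigenvalues λ = -3, -5 with eigenvectors (1,-3), (1,-5).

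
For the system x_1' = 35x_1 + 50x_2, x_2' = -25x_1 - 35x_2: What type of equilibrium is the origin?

A = [[35,50],[-25,-35]]; det(A-λI) = λ^2 + 25.
λ = 0 ± 5i: zero real part.

center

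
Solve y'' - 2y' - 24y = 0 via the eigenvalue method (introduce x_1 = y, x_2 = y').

y(t) = c_1e^(-4t) + c_2e^(6t)

Let x_1 = y, x_2 = y'. Then x_1' = x_2 and x_2' = 24x_1 + 2x_2.
A = [[0,1],[24,2]]; det(A-λI) = λ^2 - 2λ - 24.
Eigenvalues λ = -4, 6 with eigenvectors (1,-4), (1,6).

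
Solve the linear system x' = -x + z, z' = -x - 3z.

Coefficient matrix A = [[-1, 1], [-1, -3]].
Characteristic polynomial det(A - λI) = λ^2 + 4λ + 4 = 0.
Single eigenvalue λ = -2 with algebraic multiplicity 2.
Eigenvector v = (1,-1); generalized eigenvector w with (A-λI)w=v is (-2,3).
General solution: e^(-2t)[c_1·v + c_2·(t·v + w)].

x(t) = c_1e^(-2t) + c_2te^(-2t) - 2c_2e^(-2t), z(t) = -c_1e^(-2t) - c_2te^(-2t) + 3c_2e^(-2t)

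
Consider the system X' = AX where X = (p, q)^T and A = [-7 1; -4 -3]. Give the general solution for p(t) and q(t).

Coefficient matrix A = [[-7, 1], [-4, -3]].
Characteristic polynomial det(A - λI) = λ^2 + 10λ + 25 = 0.
Single eigenvalue λ = -5 with algebraic multiplicity 2.
Eigenvector v = (1,2); generalized eigenvector w with (A-λI)w=v is (-2,-3).
General solution: e^(-5t)[C_1·v + C_2·(t·v + w)].

p(t) = C_1e^(-5t) + C_2te^(-5t) - 2C_2e^(-5t), q(t) = 2C_1e^(-5t) + 2C_2te^(-5t) - 3C_2e^(-5t)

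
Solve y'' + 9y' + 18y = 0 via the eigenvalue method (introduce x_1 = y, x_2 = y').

y(t) = K_1e^(-6t) + K_2e^(-3t)

Let x_1 = y, x_2 = y'. Then x_1' = x_2 and x_2' = -18x_1 - 9x_2.
A = [[0,1],[-18,-9]]; det(A-λI) = λ^2 + 9λ + 18.
Eigenvalues λ = -6, -3 with eigenvectors (1,-6), (1,-3).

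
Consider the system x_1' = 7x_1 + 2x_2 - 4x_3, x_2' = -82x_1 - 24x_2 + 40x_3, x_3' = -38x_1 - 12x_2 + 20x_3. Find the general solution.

x_1(t) = C_1e^(3t) + 2C_2e^(4t), x_2(t) = -6C_1e^(3t) - 13C_2e^(4t) + 2C_3e^(-4t), x_3(t) = -2C_1e^(3t) - 5C_2e^(4t) + C_3e^(-4t)

Coefficient matrix A = [[7, 2, -4], [-82, -24, 40], [-38, -12, 20]].
det(A - λI) = 0 gives eigenvalues λ = 3, 4, -4.
For λ=3: eigenvector (1,-6,-2).
For λ=4: eigenvector (2,-13,-5).
For λ=-4: eigenvector (0,2,1).
General solution: C_1e^(3t)(1,-6,-2) + C_2e^(4t)(2,-13,-5) + C_3e^(-4t)(0,2,1).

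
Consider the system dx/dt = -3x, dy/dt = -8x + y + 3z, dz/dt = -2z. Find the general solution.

Coefficient matrix A = [[-3, 0, 0], [-8, 1, 3], [0, 0, -2]].
det(A - λI) = 0 gives eigenvalues λ = -3, -2, 1.
For λ=-3: eigenvector (1,2,0).
For λ=-2: eigenvector (0,-1,1).
For λ=1: eigenvector (0,1,0).
General solution: K_1e^(-3t)(1,2,0) + K_2e^(-2t)(0,-1,1) + K_3e^(t)(0,1,0).

x(t) = K_1e^(-3t), y(t) = 2K_1e^(-3t) - K_2e^(-2t) + K_3e^(t), z(t) = K_2e^(-2t)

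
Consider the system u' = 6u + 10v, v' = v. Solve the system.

u(t) = -2K_1e^(t) - K_2e^(6t), v(t) = K_1e^(t)

Coefficient matrix A = [[6, 10], [0, 1]].
Characteristic polynomial det(A - λI) = λ^2 - 7λ + 6 = 0.
Eigenvalues λ = 1, 6.
For λ=1: (A-λI) row 1 is [5, 10], so an eigenvector is (-2, 1).
For λ=6: (A-λI) row 1 is [0, 10], so an eigenvector is (-1, 0).
General solution: K_1e^(t)(-2,1) + K_2e^(6t)(-1,0).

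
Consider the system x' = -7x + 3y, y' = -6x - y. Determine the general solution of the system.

x(t) = c_1e^(-4t)cos(3t) + c_2e^(-4t)sin(3t), y(t) = -c_1e^(-4t)sin(3t) + c_1e^(-4t)cos(3t) + c_2e^(-4t)sin(3t) + c_2e^(-4t)cos(3t)

Coefficient matrix A = [[-7, 3], [-6, -1]].
Characteristic polynomial det(A - λI) = λ^2 + 8λ + 25 = 0.
Eigenvalues λ = -4 ± 3i (complex conjugate pair).
For λ=-4+3i: an eigenvector is (1,1) - i(0,-1) = (1, 1 + i).
A real fundamental pair from Re and Im of e^((-4+3i)t)v: X_1 = e^(-4t)(cos(3t)·(1,1) + sin(3t)·(0,-1)), X_2 = e^(-4t)(sin(3t)·(1,1) - cos(3t)·(0,-1)).
General solution: c_1X_1 + c_2X_2.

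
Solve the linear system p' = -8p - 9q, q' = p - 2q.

p(t) = 3c_1e^(-5t) + 3c_2te^(-5t) + 2c_2e^(-5t), q(t) = -c_1e^(-5t) - c_2te^(-5t) - c_2e^(-5t)

Coefficient matrix A = [[-8, -9], [1, -2]].
Characteristic polynomial det(A - λI) = λ^2 + 10λ + 25 = 0.
Single eigenvalue λ = -5 with algebraic multiplicity 2.
Eigenvector v = (3,-1); generalized eigenvector w with (A-λI)w=v is (2,-1).
General solution: e^(-5t)[c_1·v + c_2·(t·v + w)].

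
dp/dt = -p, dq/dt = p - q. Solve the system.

Coefficient matrix A = [[-1, 0], [1, -1]].
Characteristic polynomial det(A - λI) = λ^2 + 2λ + 1 = 0.
Single eigenvalue λ = -1 with algebraic multiplicity 2.
Eigenvector v = (0,-1); generalized eigenvector w with (A-λI)w=v is (-1,-3).
General solution: e^(-t)[c_1·v + c_2·(t·v + w)].

p(t) = -c_2e^(-t), q(t) = -c_1e^(-t) - c_2te^(-t) - 3c_2e^(-t)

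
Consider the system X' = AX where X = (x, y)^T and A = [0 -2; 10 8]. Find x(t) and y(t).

x(t) = C_1e^(4t)sin(2t) - C_2e^(4t)cos(2t), y(t) = -2C_1e^(4t)sin(2t) - C_1e^(4t)cos(2t) - C_2e^(4t)sin(2t) + 2C_2e^(4t)cos(2t)

Coefficient matrix A = [[0, -2], [10, 8]].
Characteristic polynomial det(A - λI) = λ^2 - 8λ + 20 = 0.
Eigenvalues λ = 4 ± 2i (complex conjugate pair).
For λ=4+2i: an eigenvector is (0,-1) - i(1,-2) = (0 - i, -1 + 2i).
A real fundamental pair from Re and Im of e^((4+2i)t)v: X_1 = e^(4t)(cos(2t)·(0,-1) + sin(2t)·(1,-2)), X_2 = e^(4t)(sin(2t)·(0,-1) - cos(2t)·(1,-2)).
General solution: C_1X_1 + C_2X_2.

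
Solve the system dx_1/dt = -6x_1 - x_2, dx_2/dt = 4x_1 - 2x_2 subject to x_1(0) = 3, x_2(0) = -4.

x_1(t) = -2te^(-4t) + 3e^(-4t), x_2(t) = 4te^(-4t) - 4e^(-4t)

Coefficient matrix A = [[-6, -1], [4, -2]].
Characteristic polynomial det(A - λI) = λ^2 + 8λ + 16 = 0.
Single eigenvalue λ = -4 with algebraic multiplicity 2.
Eigenvector v = (-1,2); generalized eigenvector w with (A-λI)w=v is (0,1).
General solution: e^(-4t)[c_1·v + c_2·(t·v + w)].
Applying x_1(0)=3, x_2(0)=-4 gives c_1=-3, c_2=2.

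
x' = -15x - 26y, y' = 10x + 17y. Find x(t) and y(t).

Coefficient matrix A = [[-15, -26], [10, 17]].
Characteristic polynomial det(A - λI) = λ^2 - 2λ + 5 = 0.
Eigenvalues λ = 1 ± 2i (complex conjugate pair).
For λ=1+2i: an eigenvector is (3,-2) - i(2,-1) = (3 - 2i, -2 + i).
A real fundamental pair from Re and Im of e^((1+2i)t)v: X_1 = e^(t)(cos(2t)·(3,-2) + sin(2t)·(2,-1)), X_2 = e^(t)(sin(2t)·(3,-2) - cos(2t)·(2,-1)).
General solution: K_1X_1 + K_2X_2.

x(t) = 2K_1e^(t)sin(2t) + 3K_1e^(t)cos(2t) + 3K_2e^(t)sin(2t) - 2K_2e^(t)cos(2t), y(t) = -K_1e^(t)sin(2t) - 2K_1e^(t)cos(2t) - 2K_2e^(t)sin(2t) + K_2e^(t)cos(2t)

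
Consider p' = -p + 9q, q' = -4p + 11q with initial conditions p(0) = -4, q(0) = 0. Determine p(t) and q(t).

Coefficient matrix A = [[-1, 9], [-4, 11]].
Characteristic polynomial det(A - λI) = λ^2 - 10λ + 25 = 0.
Single eigenvalue λ = 5 with algebraic multiplicity 2.
Eigenvector v = (3,2); generalized eigenvector w with (A-λI)w=v is (1,1).
General solution: e^(5t)[C_1·v + C_2·(t·v + w)].
Applying p(0)=-4, q(0)=0 gives C_1=-4, C_2=8.

p(t) = 24te^(5t) - 4e^(5t), q(t) = 16te^(5t)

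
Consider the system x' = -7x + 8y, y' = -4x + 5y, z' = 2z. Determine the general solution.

x(t) = 2c_1e^(-3t) + c_2e^(t), y(t) = c_1e^(-3t) + c_2e^(t), z(t) = c_3e^(2t)

Coefficient matrix A = [[-7, 8, 0], [-4, 5, 0], [0, 0, 2]].
det(A - λI) = 0 gives eigenvalues λ = -3, 1, 2.
For λ=-3: eigenvector (2,1,0).
For λ=1: eigenvector (1,1,0).
For λ=2: eigenvector (0,0,1).
General solution: c_1e^(-3t)(2,1,0) + c_2e^(t)(1,1,0) + c_3e^(2t)(0,0,1).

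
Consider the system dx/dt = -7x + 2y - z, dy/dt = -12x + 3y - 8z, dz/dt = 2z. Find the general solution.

x(t) = C_1e^(-3t) + C_2e^(-t) - C_3e^(2t), y(t) = 2C_1e^(-3t) + 3C_2e^(-t) - 4C_3e^(2t), z(t) = C_3e^(2t)

Coefficient matrix A = [[-7, 2, -1], [-12, 3, -8], [0, 0, 2]].
det(A - λI) = 0 gives eigenvalues λ = -3, -1, 2.
For λ=-3: eigenvector (1,2,0).
For λ=-1: eigenvector (1,3,0).
For λ=2: eigenvector (-1,-4,1).
General solution: C_1e^(-3t)(1,2,0) + C_2e^(-t)(1,3,0) + C_3e^(2t)(-1,-4,1).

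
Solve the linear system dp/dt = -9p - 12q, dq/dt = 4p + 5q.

p(t) = -3K_1e^(-t) + 2K_2e^(-3t), q(t) = 2K_1e^(-t) - K_2e^(-3t)

Coefficient matrix A = [[-9, -12], [4, 5]].
Characteristic polynomial det(A - λI) = λ^2 + 4λ + 3 = 0.
Eigenvalues λ = -1, -3.
For λ=-1: (A-λI) row 1 is [-8, -12], so an eigenvector is (-3, 2).
For λ=-3: (A-λI) row 1 is [-6, -12], so an eigenvector is (2, -1).
General solution: K_1e^(-t)(-3,2) + K_2e^(-3t)(2,-1).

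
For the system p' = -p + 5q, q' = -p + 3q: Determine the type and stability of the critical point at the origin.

A = [[-1,5],[-1,3]]; det(A-λI) = λ^2 - 2λ + 2.
λ = 1 ± i: positive real part.

unstable spiral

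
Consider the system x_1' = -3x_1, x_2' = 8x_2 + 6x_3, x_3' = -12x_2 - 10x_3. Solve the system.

Coefficient matrix A = [[-3, 0, 0], [0, 8, 6], [0, -12, -10]].
det(A - λI) = 0 gives eigenvalues λ = -3, -4, 2.
For λ=-3: eigenvector (1,0,0).
For λ=-4: eigenvector (0,-1,2).
For λ=2: eigenvector (0,-1,1).
General solution: K_1e^(-3t)(1,0,0) + K_2e^(-4t)(0,-1,2) + K_3e^(2t)(0,-1,1).

x_1(t) = K_1e^(-3t), x_2(t) = -K_2e^(-4t) - K_3e^(2t), x_3(t) = 2K_2e^(-4t) + K_3e^(2t)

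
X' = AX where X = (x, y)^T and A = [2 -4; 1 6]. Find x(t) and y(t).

x(t) = 2C_1e^(4t) + 2C_2te^(4t) + 3C_2e^(4t), y(t) = -C_1e^(4t) - C_2te^(4t) - 2C_2e^(4t)

Coefficient matrix A = [[2, -4], [1, 6]].
Characteristic polynomial det(A - λI) = λ^2 - 8λ + 16 = 0.
Single eigenvalue λ = 4 with algebraic multiplicity 2.
Eigenvector v = (2,-1); generalized eigenvector w with (A-λI)w=v is (3,-2).
General solution: e^(4t)[C_1·v + C_2·(t·v + w)].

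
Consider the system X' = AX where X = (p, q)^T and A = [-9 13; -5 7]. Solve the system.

Coefficient matrix A = [[-9, 13], [-5, 7]].
Characteristic polynomial det(A - λI) = λ^2 + 2λ + 2 = 0.
Eigenvalues λ = -1 ± i (complex conjugate pair).
For λ=-1+i: an eigenvector is (3,2) - i(2,1) = (3 - 2i, 2 - i).
A real fundamental pair from Re and Im of e^((-1+i)t)v: X_1 = e^(-t)(cos(t)·(3,2) + sin(t)·(2,1)), X_2 = e^(-t)(sin(t)·(3,2) - cos(t)·(2,1)).
General solution: c_1X_1 + c_2X_2.

p(t) = 2c_1e^(-t)sin(t) + 3c_1e^(-t)cos(t) + 3c_2e^(-t)sin(t) - 2c_2e^(-t)cos(t), q(t) = c_1e^(-t)sin(t) + 2c_1e^(-t)cos(t) + 2c_2e^(-t)sin(t) - c_2e^(-t)cos(t)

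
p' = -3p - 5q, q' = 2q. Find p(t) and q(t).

p(t) = -c_1e^(-3t) + c_2e^(2t), q(t) = -c_2e^(2t)

Coefficient matrix A = [[-3, -5], [0, 2]].
Characteristic polynomial det(A - λI) = λ^2 + λ - 6 = 0.
Eigenvalues λ = -3, 2.
For λ=-3: (A-λI) row 1 is [0, -5], so an eigenvector is (-1, 0).
For λ=2: (A-λI) row 1 is [-5, -5], so an eigenvector is (1, -1).
General solution: c_1e^(-3t)(-1,0) + c_2e^(2t)(1,-1).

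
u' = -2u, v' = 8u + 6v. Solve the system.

Coefficient matrix A = [[-2, 0], [8, 6]].
Characteristic polynomial det(A - λI) = λ^2 - 4λ - 12 = 0.
Eigenvalues λ = 6, -2.
For λ=6: (A-λI) row 1 is [-8, 0], so an eigenvector is (0, -1).
For λ=-2: (A-λI) row 2 is [8, 8], so an eigenvector is (-1, 1).
General solution: K_1e^(6t)(0,-1) + K_2e^(-2t)(-1,1).

u(t) = -K_2e^(-2t), v(t) = -K_1e^(6t) + K_2e^(-2t)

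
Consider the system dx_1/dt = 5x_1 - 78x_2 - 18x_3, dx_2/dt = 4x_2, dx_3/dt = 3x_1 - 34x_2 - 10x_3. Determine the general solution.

x_1(t) = 3C_1e^(-t) - 12C_2e^(4t) + 2C_3e^(-4t), x_2(t) = C_2e^(4t), x_3(t) = C_1e^(-t) - 5C_2e^(4t) + C_3e^(-4t)

Coefficient matrix A = [[5, -78, -18], [0, 4, 0], [3, -34, -10]].
det(A - λI) = 0 gives eigenvalues λ = -1, 4, -4.
For λ=-1: eigenvector (3,0,1).
For λ=4: eigenvector (-12,1,-5).
For λ=-4: eigenvector (2,0,1).
General solution: C_1e^(-t)(3,0,1) + C_2e^(4t)(-12,1,-5) + C_3e^(-4t)(2,0,1).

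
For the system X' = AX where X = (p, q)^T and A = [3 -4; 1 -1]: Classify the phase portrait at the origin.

unstable improper node

A = [[3,-4],[1,-1]]; det(A-λI) = λ^2 - 2λ + 1.
repeated λ = 1 with a single eigenvector.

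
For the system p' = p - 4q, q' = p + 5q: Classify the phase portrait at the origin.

unstable improper node

A = [[1,-4],[1,5]]; det(A-λI) = λ^2 - 6λ + 9.
repeated λ = 3 with a single eigenvector.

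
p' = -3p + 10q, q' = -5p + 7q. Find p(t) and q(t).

Coefficient matrix A = [[-3, 10], [-5, 7]].
Characteristic polynomial det(A - λI) = λ^2 - 4λ + 29 = 0.
Eigenvalues λ = 2 ± 5i (complex conjugate pair).
For λ=2+5i: an eigenvector is (-1,0) - i(1,1) = (-1 - i, 0 - i).
A real fundamental pair from Re and Im of e^((2+5i)t)v: X_1 = e^(2t)(cos(5t)·(-1,0) + sin(5t)·(1,1)), X_2 = e^(2t)(sin(5t)·(-1,0) - cos(5t)·(1,1)).
General solution: C_1X_1 + C_2X_2.

p(t) = C_1e^(2t)sin(5t) - C_1e^(2t)cos(5t) - C_2e^(2t)sin(5t) - C_2e^(2t)cos(5t), q(t) = C_1e^(2t)sin(5t) - C_2e^(2t)cos(5t)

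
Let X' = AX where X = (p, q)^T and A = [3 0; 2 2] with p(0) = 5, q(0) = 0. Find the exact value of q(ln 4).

A = [[3,0],[2,2]]; eigenvalues λ = 3, 2.
Eigenvectors: (1,2) for λ=3, (0,-1) for λ=2.
From the initial condition, c_1 = 5, c_2 = 10.
q(ln 4) = (5)(4^3)(2) + (10)(4^2)(-1) = 480.

480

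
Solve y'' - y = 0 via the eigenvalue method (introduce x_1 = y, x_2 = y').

y(t) = c_1e^(t) + c_2e^(-t)

Let x_1 = y, x_2 = y'. Then x_1' = x_2 and x_2' = x_1.
A = [[0,1],[1,0]]; det(A-λI) = λ^2 - 1.
Eigenvalues λ = 1, -1 with eigenvectors (1,1), (1,-1).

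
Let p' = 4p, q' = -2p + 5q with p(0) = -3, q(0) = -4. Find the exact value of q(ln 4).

512

A = [[4,0],[-2,5]]; eigenvalues λ = 5, 4.
Eigenvectors: (0,1) for λ=5, (1,2) for λ=4.
From the initial condition, c_1 = 2, c_2 = -3.
q(ln 4) = (2)(4^5)(1) + (-3)(4^4)(2) = 512.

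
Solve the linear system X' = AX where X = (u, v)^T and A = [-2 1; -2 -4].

Coefficient matrix A = [[-2, 1], [-2, -4]].
Characteristic polynomial det(A - λI) = λ^2 + 6λ + 10 = 0.
Eigenvalues λ = -3 ± i (complex conjugate pair).
For λ=-3+i: an eigenvector is (-1,1) - i(0,1) = (-1, 1 - i).
A real fundamental pair from Re and Im of e^((-3+i)t)v: X_1 = e^(-3t)(cos(t)·(-1,1) + sin(t)·(0,1)), X_2 = e^(-3t)(sin(t)·(-1,1) - cos(t)·(0,1)).
General solution: K_1X_1 + K_2X_2.

u(t) = -K_1e^(-3t)cos(t) - K_2e^(-3t)sin(t), v(t) = K_1e^(-3t)sin(t) + K_1e^(-3t)cos(t) + K_2e^(-3t)sin(t) - K_2e^(-3t)cos(t)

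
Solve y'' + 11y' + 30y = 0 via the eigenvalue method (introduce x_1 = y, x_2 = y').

Let x_1 = y, x_2 = y'. Then x_1' = x_2 and x_2' = -30x_1 - 11x_2.
A = [[0,1],[-30,-11]]; det(A-λI) = λ^2 + 11λ + 30.
Eigenvalues λ = -6, -5 with eigenvectors (1,-6), (1,-5).

y(t) = C_1e^(-6t) + C_2e^(-5t)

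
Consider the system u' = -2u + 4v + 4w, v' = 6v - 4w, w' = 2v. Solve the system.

Coefficient matrix A = [[-2, 4, 4], [0, 6, -4], [0, 2, 0]].
det(A - λI) = 0 gives eigenvalues λ = 4, 2, -2.
For λ=4: eigenvector (-2,-2,-1).
For λ=2: eigenvector (2,1,1).
For λ=-2: eigenvector (1,0,0).
General solution: c_1e^(4t)(-2,-2,-1) + c_2e^(2t)(2,1,1) + c_3e^(-2t)(1,0,0).

u(t) = -2c_1e^(4t) + 2c_2e^(2t) + c_3e^(-2t), v(t) = -2c_1e^(4t) + c_2e^(2t), w(t) = -c_1e^(4t) + c_2e^(2t)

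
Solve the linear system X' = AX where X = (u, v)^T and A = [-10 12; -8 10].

u(t) = -C_1e^(2t) - 3C_2e^(-2t), v(t) = -C_1e^(2t) - 2C_2e^(-2t)

Coefficient matrix A = [[-10, 12], [-8, 10]].
Characteristic polynomial det(A - λI) = λ^2 - 4 = 0.
Eigenvalues λ = 2, -2.
For λ=2: (A-λI) row 1 is [-12, 12], so an eigenvector is (-1, -1).
For λ=-2: (A-λI) row 1 is [-8, 12], so an eigenvector is (-3, -2).
General solution: C_1e^(2t)(-1,-1) + C_2e^(-2t)(-3,-2).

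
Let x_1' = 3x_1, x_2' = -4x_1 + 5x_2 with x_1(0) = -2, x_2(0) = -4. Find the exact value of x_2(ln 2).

A = [[3,0],[-4,5]]; eigenvalues λ = 5, 3.
Eigenvectors: (0,1) for λ=5, (-1,-2) for λ=3.
From the initial condition, c_1 = 0, c_2 = 2.
x_2(ln 2) = (0)(2^5)(1) + (2)(2^3)(-2) = -32.

-32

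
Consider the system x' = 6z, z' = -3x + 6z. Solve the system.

Coefficient matrix A = [[0, 6], [-3, 6]].
Characteristic polynomial det(A - λI) = λ^2 - 6λ + 18 = 0.
Eigenvalues λ = 3 ± 3i (complex conjugate pair).
For λ=3+3i: an eigenvector is (-1,0) - i(1,1) = (-1 - i, 0 - i).
A real fundamental pair from Re and Im of e^((3+3i)t)v: X_1 = e^(3t)(cos(3t)·(-1,0) + sin(3t)·(1,1)), X_2 = e^(3t)(sin(3t)·(-1,0) - cos(3t)·(1,1)).
General solution: K_1X_1 + K_2X_2.

x(t) = K_1e^(3t)sin(3t) - K_1e^(3t)cos(3t) - K_2e^(3t)sin(3t) - K_2e^(3t)cos(3t), z(t) = K_1e^(3t)sin(3t) - K_2e^(3t)cos(3t)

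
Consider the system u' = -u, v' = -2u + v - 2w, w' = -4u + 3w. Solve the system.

u(t) = c_1e^(-t), v(t) = 2c_1e^(-t) + c_2e^(t) - c_3e^(3t), w(t) = c_1e^(-t) + c_3e^(3t)

Coefficient matrix A = [[-1, 0, 0], [-2, 1, -2], [-4, 0, 3]].
det(A - λI) = 0 gives eigenvalues λ = -1, 1, 3.
For λ=-1: eigenvector (1,2,1).
For λ=1: eigenvector (0,1,0).
For λ=3: eigenvector (0,-1,1).
General solution: c_1e^(-t)(1,2,1) + c_2e^(t)(0,1,0) + c_3e^(3t)(0,-1,1).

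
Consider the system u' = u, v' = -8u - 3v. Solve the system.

u(t) = -K_1e^(t), v(t) = 2K_1e^(t) + K_2e^(-3t)

Coefficient matrix A = [[1, 0], [-8, -3]].
Characteristic polynomial det(A - λI) = λ^2 + 2λ - 3 = 0.
Eigenvalues λ = 1, -3.
For λ=1: (A-λI) row 2 is [-8, -4], so an eigenvector is (-1, 2).
For λ=-3: (A-λI) row 1 is [4, 0], so an eigenvector is (0, 1).
General solution: K_1e^(t)(-1,2) + K_2e^(-3t)(0,1).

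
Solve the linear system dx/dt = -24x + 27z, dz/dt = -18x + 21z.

Coefficient matrix A = [[-24, 27], [-18, 21]].
Characteristic polynomial det(A - λI) = λ^2 + 3λ - 18 = 0.
Eigenvalues λ = 3, -6.
For λ=3: (A-λI) row 1 is [-27, 27], so an eigenvector is (-1, -1).
For λ=-6: (A-λI) row 1 is [-18, 27], so an eigenvector is (-3, -2).
General solution: C_1e^(3t)(-1,-1) + C_2e^(-6t)(-3,-2).

x(t) = -C_1e^(3t) - 3C_2e^(-6t), z(t) = -C_1e^(3t) - 2C_2e^(-6t)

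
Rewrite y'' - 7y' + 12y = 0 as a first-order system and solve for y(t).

y(t) = K_1e^(4t) + K_2e^(3t)

Let x_1 = y, x_2 = y'. Then x_1' = x_2 and x_2' = -12x_1 + 7x_2.
A = [[0,1],[-12,7]]; det(A-λI) = λ^2 - 7λ + 12.
Eigenvalues λ = 4, 3 with eigenvectors (1,4), (1,3).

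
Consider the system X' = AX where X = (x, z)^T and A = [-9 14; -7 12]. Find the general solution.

Coefficient matrix A = [[-9, 14], [-7, 12]].
Characteristic polynomial det(A - λI) = λ^2 - 3λ - 10 = 0.
Eigenvalues λ = 5, -2.
For λ=5: (A-λI) row 1 is [-14, 14], so an eigenvector is (1, 1).
For λ=-2: (A-λI) row 1 is [-7, 14], so an eigenvector is (-2, -1).
General solution: C_1e^(5t)(1,1) + C_2e^(-2t)(-2,-1).

x(t) = C_1e^(5t) - 2C_2e^(-2t), z(t) = C_1e^(5t) - C_2e^(-2t)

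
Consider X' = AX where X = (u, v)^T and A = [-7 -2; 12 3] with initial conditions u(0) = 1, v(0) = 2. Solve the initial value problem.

u(t) = -4e^(-t) + 5e^(-3t), v(t) = 12e^(-t) - 10e^(-3t)

Coefficient matrix A = [[-7, -2], [12, 3]].
Characteristic polynomial det(A - λI) = λ^2 + 4λ + 3 = 0.
Eigenvalues λ = -1, -3.
For λ=-1: (A-λI) row 1 is [-6, -2], so an eigenvector is (1, -3).
For λ=-3: (A-λI) row 1 is [-4, -2], so an eigenvector is (-1, 2).
General solution: c_1e^(-t)(1,-3) + c_2e^(-3t)(-1,2).
Applying u(0)=1, v(0)=2 gives c_1=-4, c_2=-5.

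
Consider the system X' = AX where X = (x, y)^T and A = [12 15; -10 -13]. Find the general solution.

x(t) = 3K_1e^(2t) + K_2e^(-3t), y(t) = -2K_1e^(2t) - K_2e^(-3t)

Coefficient matrix A = [[12, 15], [-10, -13]].
Characteristic polynomial det(A - λI) = λ^2 + λ - 6 = 0.
Eigenvalues λ = 2, -3.
For λ=2: (A-λI) row 1 is [10, 15], so an eigenvector is (3, -2).
For λ=-3: (A-λI) row 1 is [15, 15], so an eigenvector is (1, -1).
General solution: K_1e^(2t)(3,-2) + K_2e^(-3t)(1,-1).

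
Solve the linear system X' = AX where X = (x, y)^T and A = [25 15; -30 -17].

Coefficient matrix A = [[25, 15], [-30, -17]].
Characteristic polynomial det(A - λI) = λ^2 - 8λ + 25 = 0.
Eigenvalues λ = 4 ± 3i (complex conjugate pair).
For λ=4+3i: an eigenvector is (-2,3) - i(1,-1) = (-2 - i, 3 + i).
A real fundamental pair from Re and Im of e^((4+3i)t)v: X_1 = e^(4t)(cos(3t)·(-2,3) + sin(3t)·(1,-1)), X_2 = e^(4t)(sin(3t)·(-2,3) - cos(3t)·(1,-1)).
General solution: C_1X_1 + C_2X_2.

x(t) = C_1e^(4t)sin(3t) - 2C_1e^(4t)cos(3t) - 2C_2e^(4t)sin(3t) - C_2e^(4t)cos(3t), y(t) = -C_1e^(4t)sin(3t) + 3C_1e^(4t)cos(3t) + 3C_2e^(4t)sin(3t) + C_2e^(4t)cos(3t)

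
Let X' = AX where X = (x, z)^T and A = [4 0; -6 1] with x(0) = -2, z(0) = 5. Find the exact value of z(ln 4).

1028

A = [[4,0],[-6,1]]; eigenvalues λ = 1, 4.
Eigenvectors: (0,-1) for λ=1, (-1,2) for λ=4.
From the initial condition, c_1 = -1, c_2 = 2.
z(ln 4) = (-1)(4^1)(-1) + (2)(4^4)(2) = 1028.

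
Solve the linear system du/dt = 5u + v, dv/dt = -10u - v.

u(t) = K_1e^(2t)sin(t) - K_2e^(2t)cos(t), v(t) = -3K_1e^(2t)sin(t) + K_1e^(2t)cos(t) + K_2e^(2t)sin(t) + 3K_2e^(2t)cos(t)

Coefficient matrix A = [[5, 1], [-10, -1]].
Characteristic polynomial det(A - λI) = λ^2 - 4λ + 5 = 0.
Eigenvalues λ = 2 ± i (complex conjugate pair).
For λ=2+i: an eigenvector is (0,1) - i(1,-3) = (0 - i, 1 + 3i).
A real fundamental pair from Re and Im of e^((2+i)t)v: X_1 = e^(2t)(cos(t)·(0,1) + sin(t)·(1,-3)), X_2 = e^(2t)(sin(t)·(0,1) - cos(t)·(1,-3)).
General solution: K_1X_1 + K_2X_2.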